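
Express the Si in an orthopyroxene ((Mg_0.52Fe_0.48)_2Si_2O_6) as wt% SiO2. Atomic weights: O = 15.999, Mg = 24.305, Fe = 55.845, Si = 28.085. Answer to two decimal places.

M((Mg_0.52Fe_0.48)_2Si_2O_6) = 231.052 g/mol; M(SiO2) = 60.083 g/mol.
Moles SiO2 per formula unit = 2 Si ÷ 1 = 2.0000.
SiO2 fraction = (2.0000 × 60.083) / 231.052 = 120.166/231.052 = 0.5201.

52.01 wt%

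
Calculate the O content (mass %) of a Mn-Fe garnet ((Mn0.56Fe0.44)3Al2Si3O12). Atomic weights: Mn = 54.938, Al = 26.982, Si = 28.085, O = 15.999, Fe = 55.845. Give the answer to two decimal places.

Molar mass of (Mn0.56Fe0.44)3Al2Si3O12: 1.68·54.938 + 1.32·55.845 + 2·26.982 + 3·28.085 + 12·15.999 = 496.218 g/mol.
Mass of O per formula unit: 12 × 15.999 = 191.988 g.
Weight fraction O = 191.988 / 496.218 = 0.3869.

38.69 mass %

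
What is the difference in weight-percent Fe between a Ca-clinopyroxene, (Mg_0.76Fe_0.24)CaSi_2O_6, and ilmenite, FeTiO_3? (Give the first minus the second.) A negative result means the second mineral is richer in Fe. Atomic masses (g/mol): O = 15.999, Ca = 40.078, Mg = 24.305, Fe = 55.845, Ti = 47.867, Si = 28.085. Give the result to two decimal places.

Fe in (Mg_0.76Fe_0.24)CaSi_2O_6: molar mass 224.117 g/mol; 0.24×55.845 = 13.403 g → 5.98 wt%.
Fe in FeTiO_3: molar mass 151.709 g/mol; 1×55.845 = 55.845 g → 36.81 wt%.
Difference = 5.98 − 36.81 = -30.83 percentage points.

-30.83 percentage points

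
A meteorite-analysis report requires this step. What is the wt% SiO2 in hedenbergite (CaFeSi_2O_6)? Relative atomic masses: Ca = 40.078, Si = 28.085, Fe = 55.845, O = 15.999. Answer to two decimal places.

Formula mass = 248.087 g/mol.
2 Si → 2.0000 mol SiO2 per formula unit; M(SiO2) = 60.083, so SiO2 mass = 120.166 g.
120.166/248.087 × 100 = 48.44 wt%.

48.44 wt%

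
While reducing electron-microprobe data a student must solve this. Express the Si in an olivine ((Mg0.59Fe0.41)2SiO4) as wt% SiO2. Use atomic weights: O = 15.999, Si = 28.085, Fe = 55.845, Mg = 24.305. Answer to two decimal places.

Molar mass of (Mg0.59Fe0.41)2SiO4 = 1.18·24.305 + 0.82·55.845 + 1·28.085 + 4·15.999 = 166.554 g/mol.
Each formula unit contains 1 Si, equivalent to 1/1 = 1.0000 mol SiO2.
M(SiO2) = 1×28.085 + 2×15.999 = 60.083 g/mol.
Mass of SiO2 per formula unit = 1.0000 × 60.083 = 60.083 g.
SiO2 wt% = 60.083 / 166.554 × 100 = 36.07%.

36.07 wt%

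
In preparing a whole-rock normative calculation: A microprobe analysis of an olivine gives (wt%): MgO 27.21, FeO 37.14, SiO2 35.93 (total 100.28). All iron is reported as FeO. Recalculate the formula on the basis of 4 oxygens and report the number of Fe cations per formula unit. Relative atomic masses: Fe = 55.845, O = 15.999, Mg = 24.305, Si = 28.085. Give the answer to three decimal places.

0.866 Fe apfu

MgO (M=40.304): mol = 0.67512; Mg = 0.67512, O = 0.67512.
FeO (M=71.844): mol = 0.51695; Fe = 0.51695, O = 0.51695.
SiO2 (M=60.083): mol = 0.59801; Si = 0.59801, O = 1.19602.
ΣO = 2.38809; factor = 4/ΣO = 1.67498.
Fe apfu = 0.51695 × 1.67498 = 0.866.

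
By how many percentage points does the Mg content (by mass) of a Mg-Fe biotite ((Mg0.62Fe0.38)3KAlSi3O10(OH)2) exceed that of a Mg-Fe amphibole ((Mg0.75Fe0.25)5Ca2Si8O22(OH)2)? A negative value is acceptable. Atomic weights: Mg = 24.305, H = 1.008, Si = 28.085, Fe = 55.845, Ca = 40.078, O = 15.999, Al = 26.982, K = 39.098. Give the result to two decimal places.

-0.73 percentage points

Mg in (Mg0.62Fe0.38)3KAlSi3O10(OH)2: molar mass 453.210 g/mol; 1.86×24.305 = 45.207 g → 9.97 wt%.
Mg in (Mg0.75Fe0.25)5Ca2Si8O22(OH)2: molar mass 851.778 g/mol; 3.75×24.305 = 91.144 g → 10.70 wt%.
Difference = 9.97 − 10.70 = -0.73 percentage points.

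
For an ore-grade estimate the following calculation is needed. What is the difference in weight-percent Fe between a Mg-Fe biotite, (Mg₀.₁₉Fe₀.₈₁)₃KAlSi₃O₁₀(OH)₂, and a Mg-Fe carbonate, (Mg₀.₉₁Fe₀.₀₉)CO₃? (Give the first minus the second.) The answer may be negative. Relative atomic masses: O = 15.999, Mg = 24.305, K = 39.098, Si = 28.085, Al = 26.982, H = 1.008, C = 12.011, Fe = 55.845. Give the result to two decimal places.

21.71 percentage points

First mineral: 135.703 g Fe in 493.896 g formula = 27.48 wt% Fe.
Second mineral: 5.026 g Fe in 87.152 g formula = 5.77 wt% Fe.
27.48% − 5.77% gives a difference of 21.71 percentage points.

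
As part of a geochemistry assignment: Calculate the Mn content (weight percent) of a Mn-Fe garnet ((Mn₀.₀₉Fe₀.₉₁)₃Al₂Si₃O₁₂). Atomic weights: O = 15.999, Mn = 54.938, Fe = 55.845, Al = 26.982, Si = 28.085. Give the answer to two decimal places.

M((Mn₀.₀₉Fe₀.₉₁)₃Al₂Si₃O₁₂) = 497.497 g/mol.
Mn contributes 0.27 × 54.938 = 14.833 g per mole.
14.833/497.497 = 0.0298 → 2.98%.

2.98 weight percent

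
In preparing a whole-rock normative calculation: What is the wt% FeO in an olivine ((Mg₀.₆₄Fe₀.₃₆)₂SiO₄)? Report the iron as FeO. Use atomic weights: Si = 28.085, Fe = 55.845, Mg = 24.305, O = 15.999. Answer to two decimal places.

31.66 wt%

M((Mg₀.₆₄Fe₀.₃₆)₂SiO₄) = 163.400 g/mol; M(FeO) = 71.844 g/mol.
Moles FeO per formula unit = 0.72 Fe ÷ 1 = 0.7200.
FeO fraction = (0.7200 × 71.844) / 163.400 = 51.728/163.400 = 0.3166.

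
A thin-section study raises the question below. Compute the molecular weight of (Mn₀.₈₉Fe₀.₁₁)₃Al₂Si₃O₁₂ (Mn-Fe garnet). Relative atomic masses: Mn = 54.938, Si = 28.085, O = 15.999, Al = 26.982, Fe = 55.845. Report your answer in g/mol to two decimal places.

495.32 g/mol

The formula mass is the sum 2.67*54.938 + 0.33*55.845 + 2*26.982 + 3*28.085 + 12*15.999.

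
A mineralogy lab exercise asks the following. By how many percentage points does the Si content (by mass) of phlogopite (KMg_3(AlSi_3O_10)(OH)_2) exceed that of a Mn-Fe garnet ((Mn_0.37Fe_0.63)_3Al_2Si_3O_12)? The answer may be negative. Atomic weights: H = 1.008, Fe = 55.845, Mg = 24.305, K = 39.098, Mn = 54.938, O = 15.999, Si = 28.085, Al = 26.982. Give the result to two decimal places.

3.23 percentage points

Si in KMg_3(AlSi_3O_10)(OH)_2: molar mass 417.254 g/mol; 3×28.085 = 84.255 g → 20.19 wt%.
Si in (Mn_0.37Fe_0.63)_3Al_2Si_3O_12: molar mass 496.735 g/mol; 3×28.085 = 84.255 g → 16.96 wt%.
Difference = 20.19 − 16.96 = 3.23 percentage points.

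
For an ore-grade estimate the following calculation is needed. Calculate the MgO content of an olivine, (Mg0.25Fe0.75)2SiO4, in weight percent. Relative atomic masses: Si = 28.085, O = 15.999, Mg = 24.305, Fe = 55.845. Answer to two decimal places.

Formula mass = 188.001 g/mol.
0.50 Mg → 0.5000 mol MgO per formula unit; M(MgO) = 40.304, so MgO mass = 20.152 g.
20.152/188.001 × 100 = 10.72 wt%.

10.72 wt%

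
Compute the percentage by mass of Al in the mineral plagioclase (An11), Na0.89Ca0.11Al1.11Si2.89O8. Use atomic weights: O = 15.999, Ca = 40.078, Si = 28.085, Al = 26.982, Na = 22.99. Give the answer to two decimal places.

11.35 wt%

M(Na0.89Ca0.11Al1.11Si2.89O8) = 263.977 g/mol.
Al contributes 1.11 × 26.982 = 29.950 g per mole.
29.950/263.977 = 0.1135 → 11.35%.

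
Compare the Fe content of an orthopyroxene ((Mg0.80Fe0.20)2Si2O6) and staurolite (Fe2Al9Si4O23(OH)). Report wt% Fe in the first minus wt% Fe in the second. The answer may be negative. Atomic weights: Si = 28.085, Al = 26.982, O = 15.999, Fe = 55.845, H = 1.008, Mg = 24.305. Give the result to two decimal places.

-2.64 percentage points

Fe in (Mg0.80Fe0.20)2Si2O6: molar mass 213.390 g/mol; 0.40×55.845 = 22.338 g → 10.47 wt%.
Fe in Fe2Al9Si4O23(OH): molar mass 851.852 g/mol; 2×55.845 = 111.690 g → 13.11 wt%.
Difference = 10.47 − 13.11 = -2.64 percentage points.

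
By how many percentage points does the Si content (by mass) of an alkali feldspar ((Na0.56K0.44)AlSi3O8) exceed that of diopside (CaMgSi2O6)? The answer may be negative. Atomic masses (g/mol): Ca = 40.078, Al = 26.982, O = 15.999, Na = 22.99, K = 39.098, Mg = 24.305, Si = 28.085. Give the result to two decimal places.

M((Na0.56K0.44)AlSi3O8) = 269.307 g/mol, so wt% Si = 84.255/269.307 × 100 = 31.29%.
M(CaMgSi2O6) = 216.547 g/mol, so wt% Si = 56.170/216.547 × 100 = 25.94%.
31.29 − 25.94 = 5.35 pp.

5.35 percentage points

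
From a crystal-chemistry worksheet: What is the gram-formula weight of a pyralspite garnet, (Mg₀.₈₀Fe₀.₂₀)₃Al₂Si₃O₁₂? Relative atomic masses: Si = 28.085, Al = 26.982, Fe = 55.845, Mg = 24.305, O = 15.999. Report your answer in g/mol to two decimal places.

Mg: 2.40 × 24.305 = 58.3320
Fe: 0.60 × 55.845 = 33.5070
Al: 2 × 26.982 = 53.9640
Si: 3 × 28.085 = 84.2550
O: 12 × 15.999 = 191.9880
Summing the contributions gives the formula mass.

422.05 g/mol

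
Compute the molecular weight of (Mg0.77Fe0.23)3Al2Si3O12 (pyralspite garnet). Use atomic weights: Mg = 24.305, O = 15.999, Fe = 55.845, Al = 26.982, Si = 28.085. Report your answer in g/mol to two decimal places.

M = 2.31*24.305 + 0.69*55.845 + 2*26.982 + 3*28.085 + 12*15.999

424.88 g/mol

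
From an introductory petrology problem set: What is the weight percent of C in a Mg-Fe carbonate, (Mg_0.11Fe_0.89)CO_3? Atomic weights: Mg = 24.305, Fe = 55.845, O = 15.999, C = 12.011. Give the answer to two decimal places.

10.69 weight percent

Molar mass of (Mg_0.11Fe_0.89)CO_3: 0.11*24.305 + 0.89*55.845 + 1*12.011 + 3*15.999 = 112.384 g/mol.
Mass of C per formula unit: 1 × 12.011 = 12.011 g.
Weight fraction C = 12.011 / 112.384 = 0.1069.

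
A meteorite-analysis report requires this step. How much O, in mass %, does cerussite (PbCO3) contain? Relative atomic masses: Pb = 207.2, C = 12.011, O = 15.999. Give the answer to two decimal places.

17.96 mass %

Molar mass of PbCO3: 1·207.2 + 1·12.011 + 3·15.999 = 267.208 g/mol.
Mass of O per formula unit: 3 × 15.999 = 47.997 g.
Weight fraction O = 47.997 / 267.208 = 0.1796.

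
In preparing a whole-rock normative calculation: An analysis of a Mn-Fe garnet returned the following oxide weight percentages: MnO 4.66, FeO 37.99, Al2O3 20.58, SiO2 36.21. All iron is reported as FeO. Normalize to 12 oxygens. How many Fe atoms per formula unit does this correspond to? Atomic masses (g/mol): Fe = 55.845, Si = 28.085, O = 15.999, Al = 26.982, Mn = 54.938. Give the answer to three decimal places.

2.638 Fe apfu

4.66 wt% MnO ÷ 70.937 g/mol = 0.06569 mol, giving 0.06569 Mn and 0.06569 O.
37.99 wt% FeO ÷ 71.844 g/mol = 0.52878 mol, giving 0.52878 Fe and 0.52878 O.
20.58 wt% Al2O3 ÷ 101.961 g/mol = 0.20184 mol, giving 0.40368 Al and 0.60552 O.
36.21 wt% SiO2 ÷ 60.083 g/mol = 0.60267 mol, giving 0.60267 Si and 1.20534 O.
Oxygen sums to 2.40533; scaling by 12/2.40533 = 4.98892 puts the formula on 12 O.
Fe: 0.52878 × 4.98892 = 2.638 atoms per formula unit.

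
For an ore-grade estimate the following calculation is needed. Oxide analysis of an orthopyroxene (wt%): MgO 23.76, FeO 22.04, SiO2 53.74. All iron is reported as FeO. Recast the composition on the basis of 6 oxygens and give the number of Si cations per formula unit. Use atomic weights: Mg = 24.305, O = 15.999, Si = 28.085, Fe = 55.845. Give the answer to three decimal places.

23.76 wt% MgO ÷ 40.304 g/mol = 0.58952 mol, giving 0.58952 Mg and 0.58952 O.
22.04 wt% FeO ÷ 71.844 g/mol = 0.30678 mol, giving 0.30678 Fe and 0.30678 O.
53.74 wt% SiO2 ÷ 60.083 g/mol = 0.89443 mol, giving 0.89443 Si and 1.78886 O.
Oxygen sums to 2.68516; scaling by 6/2.68516 = 2.23450 puts the formula on 6 O.
Si: 0.89443 × 2.23450 = 1.999 atoms per formula unit.

1.999 Si apfu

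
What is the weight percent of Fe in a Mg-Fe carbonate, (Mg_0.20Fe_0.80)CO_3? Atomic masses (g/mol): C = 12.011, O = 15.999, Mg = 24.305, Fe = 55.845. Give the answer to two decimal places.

M((Mg_0.20Fe_0.80)CO_3) = 109.545 g/mol.
Fe contributes 0.80 × 55.845 = 44.676 g per mole.
44.676/109.545 = 0.4078 → 40.78%.

40.78 mass %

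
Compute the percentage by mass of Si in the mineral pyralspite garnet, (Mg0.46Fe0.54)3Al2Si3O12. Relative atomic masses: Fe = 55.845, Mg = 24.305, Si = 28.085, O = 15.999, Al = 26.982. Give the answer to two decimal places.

18.55 weight percent

Formula mass = 1.38×24.305 + 1.62×55.845 + 2×26.982 + 3×28.085 + 12×15.999 = 454.217 g/mol, of which 84.255 g is Si.
So Si makes up 84.255/454.217 = 0.1855 of the mass, i.e. 18.55%.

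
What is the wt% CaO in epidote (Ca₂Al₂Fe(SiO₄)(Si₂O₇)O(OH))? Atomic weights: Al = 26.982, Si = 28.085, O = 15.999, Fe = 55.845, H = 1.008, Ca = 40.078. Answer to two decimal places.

23.21 wt%

Molar mass of Ca₂Al₂Fe(SiO₄)(Si₂O₇)O(OH) = 2×40.078 + 2×26.982 + 1×55.845 + 3×28.085 + 13×15.999 + 1×1.008 = 483.215 g/mol.
Each formula unit contains 2 Ca, equivalent to 2/1 = 2.0000 mol CaO.
M(CaO) = 1×40.078 + 1×15.999 = 56.077 g/mol.
Mass of CaO per formula unit = 2.0000 × 56.077 = 112.154 g.
CaO wt% = 112.154 / 483.215 × 100 = 23.21%.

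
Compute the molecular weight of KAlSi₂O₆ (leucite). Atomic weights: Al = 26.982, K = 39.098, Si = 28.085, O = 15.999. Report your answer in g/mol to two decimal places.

218.24 g/mol

K: 1 × 39.098 = 39.0980
Al: 1 × 26.982 = 26.9820
Si: 2 × 28.085 = 56.1700
O: 6 × 15.999 = 95.9940
Summing the contributions gives the formula mass.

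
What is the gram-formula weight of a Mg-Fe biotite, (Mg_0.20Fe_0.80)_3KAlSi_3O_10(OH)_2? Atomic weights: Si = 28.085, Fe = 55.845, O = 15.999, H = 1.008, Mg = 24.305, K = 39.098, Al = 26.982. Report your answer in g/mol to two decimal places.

The formula mass is the sum 0.60×24.305 + 2.40×55.845 + 1×39.098 + 1×26.982 + 3×28.085 + 12×15.999 + 2×1.008.

492.95 g/mol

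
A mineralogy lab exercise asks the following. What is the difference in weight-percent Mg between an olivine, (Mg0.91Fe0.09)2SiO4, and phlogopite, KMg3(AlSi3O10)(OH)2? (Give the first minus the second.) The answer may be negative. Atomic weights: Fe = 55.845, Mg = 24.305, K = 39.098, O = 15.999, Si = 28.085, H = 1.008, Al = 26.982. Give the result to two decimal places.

M((Mg0.91Fe0.09)2SiO4) = 146.368 g/mol, so wt% Mg = 44.235/146.368 × 100 = 30.22%.
M(KMg3(AlSi3O10)(OH)2) = 417.254 g/mol, so wt% Mg = 72.915/417.254 × 100 = 17.47%.
30.22 − 17.47 = 12.75 pp.

12.75 percentage points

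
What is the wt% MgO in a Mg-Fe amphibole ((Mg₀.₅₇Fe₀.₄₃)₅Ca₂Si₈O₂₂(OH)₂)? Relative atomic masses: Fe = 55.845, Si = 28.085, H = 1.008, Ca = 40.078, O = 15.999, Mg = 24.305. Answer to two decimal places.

13.05 wt%

M((Mg₀.₅₇Fe₀.₄₃)₅Ca₂Si₈O₂₂(OH)₂) = 880.164 g/mol; M(MgO) = 40.304 g/mol.
Moles MgO per formula unit = 2.85 Mg ÷ 1 = 2.8500.
MgO fraction = (2.8500 × 40.304) / 880.164 = 114.866/880.164 = 0.1305.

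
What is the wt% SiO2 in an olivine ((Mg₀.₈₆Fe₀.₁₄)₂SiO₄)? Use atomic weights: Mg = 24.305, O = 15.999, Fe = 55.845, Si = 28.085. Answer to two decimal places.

Formula mass = 149.522 g/mol.
1 Si → 1.0000 mol SiO2 per formula unit; M(SiO2) = 60.083, so SiO2 mass = 60.083 g.
60.083/149.522 × 100 = 40.18 wt%.

40.18 wt%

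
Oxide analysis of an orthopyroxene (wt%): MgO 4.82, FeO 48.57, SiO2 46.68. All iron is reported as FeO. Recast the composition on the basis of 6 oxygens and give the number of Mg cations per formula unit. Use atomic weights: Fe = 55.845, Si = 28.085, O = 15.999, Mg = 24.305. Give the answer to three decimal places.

4.82 wt% MgO ÷ 40.304 g/mol = 0.11959 mol, giving 0.11959 Mg and 0.11959 O.
48.57 wt% FeO ÷ 71.844 g/mol = 0.67605 mol, giving 0.67605 Fe and 0.67605 O.
46.68 wt% SiO2 ÷ 60.083 g/mol = 0.77693 mol, giving 0.77693 Si and 1.55386 O.
Oxygen sums to 2.34950; scaling by 6/2.34950 = 2.55373 puts the formula on 6 O.
Mg: 0.11959 × 2.55373 = 0.305 atoms per formula unit.

0.305 Mg apfu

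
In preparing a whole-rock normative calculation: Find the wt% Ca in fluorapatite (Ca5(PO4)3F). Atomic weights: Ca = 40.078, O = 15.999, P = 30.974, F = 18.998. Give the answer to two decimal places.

39.74 weight percent

M(Ca5(PO4)3F) = 504.298 g/mol.
Ca contributes 5 × 40.078 = 200.390 g per mole.
200.390/504.298 = 0.3974 → 39.74%.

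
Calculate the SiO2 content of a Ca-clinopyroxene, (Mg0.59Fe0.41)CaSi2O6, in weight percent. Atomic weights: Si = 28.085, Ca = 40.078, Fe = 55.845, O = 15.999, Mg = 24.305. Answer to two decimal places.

52.36 wt%

Formula mass = 229.478 g/mol.
2 Si → 2.0000 mol SiO2 per formula unit; M(SiO2) = 60.083, so SiO2 mass = 120.166 g.
120.166/229.478 × 100 = 52.36 wt%.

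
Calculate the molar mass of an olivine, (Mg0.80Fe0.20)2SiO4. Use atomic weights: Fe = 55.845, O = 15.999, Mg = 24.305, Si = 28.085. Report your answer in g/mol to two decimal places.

153.31 g/mol

The formula mass is the sum 1.60*24.305 + 0.40*55.845 + 1*28.085 + 4*15.999.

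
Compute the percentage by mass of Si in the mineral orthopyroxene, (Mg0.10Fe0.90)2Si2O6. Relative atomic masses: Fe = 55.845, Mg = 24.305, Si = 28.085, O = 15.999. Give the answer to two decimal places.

Molar mass of (Mg0.10Fe0.90)2Si2O6: 0.20·24.305 + 1.80·55.845 + 2·28.085 + 6·15.999 = 257.546 g/mol.
Mass of Si per formula unit: 2 × 28.085 = 56.170 g.
Weight fraction Si = 56.170 / 257.546 = 0.2181.

21.81 weight percent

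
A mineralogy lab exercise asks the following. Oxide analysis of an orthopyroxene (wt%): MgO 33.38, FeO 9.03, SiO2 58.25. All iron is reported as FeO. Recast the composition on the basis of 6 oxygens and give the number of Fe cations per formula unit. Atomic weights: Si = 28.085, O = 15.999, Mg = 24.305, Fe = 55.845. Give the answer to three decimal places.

0.261 Fe apfu

MgO (M=40.304): mol = 0.82821; Mg = 0.82821, O = 0.82821.
FeO (M=71.844): mol = 0.12569; Fe = 0.12569, O = 0.12569.
SiO2 (M=60.083): mol = 0.96949; Si = 0.96949, O = 1.93898.
ΣO = 2.89288; factor = 6/ΣO = 2.07406.
Fe apfu = 0.12569 × 2.07406 = 0.261.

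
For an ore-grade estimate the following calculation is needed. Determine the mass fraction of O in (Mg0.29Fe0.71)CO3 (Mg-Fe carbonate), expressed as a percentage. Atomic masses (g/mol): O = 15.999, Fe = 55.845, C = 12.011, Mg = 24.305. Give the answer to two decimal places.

M((Mg0.29Fe0.71)CO3) = 106.706 g/mol.
O contributes 3 × 15.999 = 47.997 g per mole.
47.997/106.706 = 0.4498 → 44.98%.

44.98 mass %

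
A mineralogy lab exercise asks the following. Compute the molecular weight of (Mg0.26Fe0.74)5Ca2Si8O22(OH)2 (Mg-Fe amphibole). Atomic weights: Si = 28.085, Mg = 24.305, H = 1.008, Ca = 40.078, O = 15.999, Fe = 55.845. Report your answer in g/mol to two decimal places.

929.05 g/mol

The formula mass is the sum 1.30(24.305) + 3.70(55.845) + 2(40.078) + 8(28.085) + 24(15.999) + 2(1.008).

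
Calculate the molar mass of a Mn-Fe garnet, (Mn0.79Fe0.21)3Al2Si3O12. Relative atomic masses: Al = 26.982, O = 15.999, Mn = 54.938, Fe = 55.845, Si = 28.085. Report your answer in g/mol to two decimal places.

495.59 g/mol

M = 2.37·54.938 + 0.63·55.845 + 2·26.982 + 3·28.085 + 12·15.999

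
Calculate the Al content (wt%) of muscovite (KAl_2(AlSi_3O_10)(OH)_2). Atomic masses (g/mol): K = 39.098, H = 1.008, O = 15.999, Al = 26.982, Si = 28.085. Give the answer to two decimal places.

M(KAl_2(AlSi_3O_10)(OH)_2) = 398.303 g/mol.
Al contributes 3 × 26.982 = 80.946 g per mole.
80.946/398.303 = 0.2032 → 20.32%.

20.32 wt%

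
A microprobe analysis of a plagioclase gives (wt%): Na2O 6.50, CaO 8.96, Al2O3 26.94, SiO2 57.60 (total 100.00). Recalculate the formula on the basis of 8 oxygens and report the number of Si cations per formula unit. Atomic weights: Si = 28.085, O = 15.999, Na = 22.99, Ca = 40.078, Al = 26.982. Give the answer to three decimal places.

6.50 wt% Na2O ÷ 61.979 g/mol = 0.10487 mol, giving 0.20974 Na and 0.10487 O.
8.96 wt% CaO ÷ 56.077 g/mol = 0.15978 mol, giving 0.15978 Ca and 0.15978 O.
26.94 wt% Al2O3 ÷ 101.961 g/mol = 0.26422 mol, giving 0.52844 Al and 0.79266 O.
57.60 wt% SiO2 ÷ 60.083 g/mol = 0.95867 mol, giving 0.95867 Si and 1.91734 O.
Oxygen sums to 2.97465; scaling by 8/2.97465 = 2.68939 puts the formula on 8 O.
Si: 0.95867 × 2.68939 = 2.578 atoms per formula unit.

2.578 Si apfu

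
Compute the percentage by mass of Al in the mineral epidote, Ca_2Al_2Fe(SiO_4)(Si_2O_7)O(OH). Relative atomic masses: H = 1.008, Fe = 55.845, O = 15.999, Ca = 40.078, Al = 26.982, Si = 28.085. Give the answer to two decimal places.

11.17 wt%

Molar mass of Ca_2Al_2Fe(SiO_4)(Si_2O_7)O(OH): 2·40.078 + 2·26.982 + 1·55.845 + 3·28.085 + 13·15.999 + 1·1.008 = 483.215 g/mol.
Mass of Al per formula unit: 2 × 26.982 = 53.964 g.
Weight fraction Al = 53.964 / 483.215 = 0.1117.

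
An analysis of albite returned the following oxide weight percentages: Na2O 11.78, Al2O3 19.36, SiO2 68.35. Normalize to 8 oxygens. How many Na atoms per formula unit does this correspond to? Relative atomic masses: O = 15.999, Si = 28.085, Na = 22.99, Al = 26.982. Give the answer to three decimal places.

11.78 wt% Na2O ÷ 61.979 g/mol = 0.19006 mol, giving 0.38012 Na and 0.19006 O.
19.36 wt% Al2O3 ÷ 101.961 g/mol = 0.18988 mol, giving 0.37976 Al and 0.56964 O.
68.35 wt% SiO2 ÷ 60.083 g/mol = 1.13759 mol, giving 1.13759 Si and 2.27518 O.
Oxygen sums to 3.03488; scaling by 8/3.03488 = 2.63602 puts the formula on 8 O.
Na: 0.38012 × 2.63602 = 1.002 atoms per formula unit.

1.002 Na apfu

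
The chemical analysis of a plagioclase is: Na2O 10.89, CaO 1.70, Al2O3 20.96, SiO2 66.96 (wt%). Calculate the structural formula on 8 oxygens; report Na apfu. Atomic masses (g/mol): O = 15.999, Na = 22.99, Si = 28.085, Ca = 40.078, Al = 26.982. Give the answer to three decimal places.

0.921 Na apfu

10.89 wt% Na2O ÷ 61.979 g/mol = 0.17570 mol, giving 0.35140 Na and 0.17570 O.
1.70 wt% CaO ÷ 56.077 g/mol = 0.03032 mol, giving 0.03032 Ca and 0.03032 O.
20.96 wt% Al2O3 ÷ 101.961 g/mol = 0.20557 mol, giving 0.41114 Al and 0.61671 O.
66.96 wt% SiO2 ÷ 60.083 g/mol = 1.11446 mol, giving 1.11446 Si and 2.22892 O.
Oxygen sums to 3.05165; scaling by 8/3.05165 = 2.62153 puts the formula on 8 O.
Na: 0.35140 × 2.62153 = 0.921 atoms per formula unit.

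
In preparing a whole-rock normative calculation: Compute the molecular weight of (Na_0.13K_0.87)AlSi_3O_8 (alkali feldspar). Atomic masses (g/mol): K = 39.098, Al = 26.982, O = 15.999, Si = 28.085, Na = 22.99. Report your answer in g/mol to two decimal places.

The formula mass is the sum 0.13×22.99 + 0.87×39.098 + 1×26.982 + 3×28.085 + 8×15.999.

276.23 g/mol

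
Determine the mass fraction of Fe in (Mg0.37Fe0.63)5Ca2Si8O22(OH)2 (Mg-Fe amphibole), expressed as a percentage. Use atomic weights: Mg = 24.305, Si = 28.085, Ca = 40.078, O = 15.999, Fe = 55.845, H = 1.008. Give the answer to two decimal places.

Formula mass = 1.85×24.305 + 3.15×55.845 + 2×40.078 + 8×28.085 + 24×15.999 + 2×1.008 = 911.704 g/mol, of which 175.912 g is Fe.
So Fe makes up 175.912/911.704 = 0.1929 of the mass, i.e. 19.29%.

19.29 mass %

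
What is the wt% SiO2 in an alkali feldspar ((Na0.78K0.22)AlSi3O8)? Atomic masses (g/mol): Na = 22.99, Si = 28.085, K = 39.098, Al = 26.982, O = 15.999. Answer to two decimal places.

67.82 wt%

Molar mass of (Na0.78K0.22)AlSi3O8 = 0.78*22.99 + 0.22*39.098 + 1*26.982 + 3*28.085 + 8*15.999 = 265.763 g/mol.
Each formula unit contains 3 Si, equivalent to 3/1 = 3.0000 mol SiO2.
M(SiO2) = 1×28.085 + 2×15.999 = 60.083 g/mol.
Mass of SiO2 per formula unit = 3.0000 × 60.083 = 180.249 g.
SiO2 wt% = 180.249 / 265.763 × 100 = 67.82%.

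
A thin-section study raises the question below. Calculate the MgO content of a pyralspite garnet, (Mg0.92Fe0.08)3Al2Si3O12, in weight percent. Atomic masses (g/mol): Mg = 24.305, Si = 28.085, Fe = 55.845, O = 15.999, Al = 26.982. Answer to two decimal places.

27.09 wt%

M((Mg0.92Fe0.08)3Al2Si3O12) = 410.692 g/mol; M(MgO) = 40.304 g/mol.
Moles MgO per formula unit = 2.76 Mg ÷ 1 = 2.7600.
MgO fraction = (2.7600 × 40.304) / 410.692 = 111.239/410.692 = 0.2709.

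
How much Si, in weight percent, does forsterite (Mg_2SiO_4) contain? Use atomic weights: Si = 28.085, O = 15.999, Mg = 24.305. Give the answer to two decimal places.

19.96 weight percent

M(Mg_2SiO_4) = 140.691 g/mol.
Si contributes 1 × 28.085 = 28.085 g per mole.
28.085/140.691 = 0.1996 → 19.96%.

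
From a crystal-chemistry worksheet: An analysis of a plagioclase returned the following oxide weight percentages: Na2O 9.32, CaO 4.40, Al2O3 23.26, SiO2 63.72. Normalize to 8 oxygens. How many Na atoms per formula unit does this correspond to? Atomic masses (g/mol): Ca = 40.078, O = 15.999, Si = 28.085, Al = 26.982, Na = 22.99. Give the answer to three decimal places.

9.32 wt% Na2O ÷ 61.979 g/mol = 0.15037 mol, giving 0.30074 Na and 0.15037 O.
4.40 wt% CaO ÷ 56.077 g/mol = 0.07846 mol, giving 0.07846 Ca and 0.07846 O.
23.26 wt% Al2O3 ÷ 101.961 g/mol = 0.22813 mol, giving 0.45626 Al and 0.68439 O.
63.72 wt% SiO2 ÷ 60.083 g/mol = 1.06053 mol, giving 1.06053 Si and 2.12106 O.
Oxygen sums to 3.03428; scaling by 8/3.03428 = 2.63654 puts the formula on 8 O.
Na: 0.30074 × 2.63654 = 0.793 atoms per formula unit.

0.793 Na apfu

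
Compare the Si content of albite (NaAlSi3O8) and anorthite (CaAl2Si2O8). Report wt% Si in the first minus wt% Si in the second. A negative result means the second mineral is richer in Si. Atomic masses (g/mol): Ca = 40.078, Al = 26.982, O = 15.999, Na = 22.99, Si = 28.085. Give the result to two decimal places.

11.94 percentage points

Si in NaAlSi3O8: molar mass 262.219 g/mol; 3×28.085 = 84.255 g → 32.13 wt%.
Si in CaAl2Si2O8: molar mass 278.204 g/mol; 2×28.085 = 56.170 g → 20.19 wt%.
Difference = 32.13 − 20.19 = 11.94 percentage points.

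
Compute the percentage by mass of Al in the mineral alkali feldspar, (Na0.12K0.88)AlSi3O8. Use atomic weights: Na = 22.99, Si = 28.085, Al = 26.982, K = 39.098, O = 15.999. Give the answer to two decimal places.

9.76 wt%

Molar mass of (Na0.12K0.88)AlSi3O8: 0.12*22.99 + 0.88*39.098 + 1*26.982 + 3*28.085 + 8*15.999 = 276.394 g/mol.
Mass of Al per formula unit: 1 × 26.982 = 26.982 g.
Weight fraction Al = 26.982 / 276.394 = 0.0976.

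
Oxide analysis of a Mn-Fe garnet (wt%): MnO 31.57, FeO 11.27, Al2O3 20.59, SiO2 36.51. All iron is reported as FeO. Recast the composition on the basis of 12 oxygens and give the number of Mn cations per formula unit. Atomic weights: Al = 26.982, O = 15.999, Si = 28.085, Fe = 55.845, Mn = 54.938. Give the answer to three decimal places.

2.204 Mn apfu

31.57 wt% MnO ÷ 70.937 g/mol = 0.44504 mol, giving 0.44504 Mn and 0.44504 O.
11.27 wt% FeO ÷ 71.844 g/mol = 0.15687 mol, giving 0.15687 Fe and 0.15687 O.
20.59 wt% Al2O3 ÷ 101.961 g/mol = 0.20194 mol, giving 0.40388 Al and 0.60582 O.
36.51 wt% SiO2 ÷ 60.083 g/mol = 0.60766 mol, giving 0.60766 Si and 1.21532 O.
Oxygen sums to 2.42305; scaling by 12/2.42305 = 4.95244 puts the formula on 12 O.
Mn: 0.44504 × 4.95244 = 2.204 atoms per formula unit.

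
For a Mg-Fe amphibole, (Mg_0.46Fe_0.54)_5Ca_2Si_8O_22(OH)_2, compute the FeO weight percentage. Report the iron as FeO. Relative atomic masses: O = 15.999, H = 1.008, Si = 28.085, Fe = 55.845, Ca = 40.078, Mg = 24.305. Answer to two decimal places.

M((Mg_0.46Fe_0.54)_5Ca_2Si_8O_22(OH)_2) = 897.511 g/mol; M(FeO) = 71.844 g/mol.
Moles FeO per formula unit = 2.70 Fe ÷ 1 = 2.7000.
FeO fraction = (2.7000 × 71.844) / 897.511 = 193.979/897.511 = 0.2161.

21.61 wt%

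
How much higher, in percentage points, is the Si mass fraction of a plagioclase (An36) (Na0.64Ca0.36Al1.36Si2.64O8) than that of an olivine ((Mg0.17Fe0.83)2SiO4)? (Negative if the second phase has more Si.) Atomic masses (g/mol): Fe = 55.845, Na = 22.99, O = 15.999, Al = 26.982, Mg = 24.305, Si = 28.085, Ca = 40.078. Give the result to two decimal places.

13.12 percentage points

M(Na0.64Ca0.36Al1.36Si2.64O8) = 267.974 g/mol, so wt% Si = 74.144/267.974 × 100 = 27.67%.
M((Mg0.17Fe0.83)2SiO4) = 193.047 g/mol, so wt% Si = 28.085/193.047 × 100 = 14.55%.
27.67 − 14.55 = 13.12 pp.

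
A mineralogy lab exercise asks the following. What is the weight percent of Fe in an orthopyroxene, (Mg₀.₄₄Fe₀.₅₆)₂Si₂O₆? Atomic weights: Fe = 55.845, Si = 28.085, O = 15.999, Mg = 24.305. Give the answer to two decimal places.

M((Mg₀.₄₄Fe₀.₅₆)₂Si₂O₆) = 236.099 g/mol.
Fe contributes 1.12 × 55.845 = 62.546 g per mole.
62.546/236.099 = 0.2649 → 26.49%.

26.49 mass %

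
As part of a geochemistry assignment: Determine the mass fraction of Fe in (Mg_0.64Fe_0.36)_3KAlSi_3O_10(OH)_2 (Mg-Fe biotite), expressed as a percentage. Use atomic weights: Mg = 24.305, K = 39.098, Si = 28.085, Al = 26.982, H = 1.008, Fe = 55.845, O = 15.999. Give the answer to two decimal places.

Formula mass = 1.92×24.305 + 1.08×55.845 + 1×39.098 + 1×26.982 + 3×28.085 + 12×15.999 + 2×1.008 = 451.317 g/mol, of which 60.313 g is Fe.
So Fe makes up 60.313/451.317 = 0.1336 of the mass, i.e. 13.36%.

13.36 wt%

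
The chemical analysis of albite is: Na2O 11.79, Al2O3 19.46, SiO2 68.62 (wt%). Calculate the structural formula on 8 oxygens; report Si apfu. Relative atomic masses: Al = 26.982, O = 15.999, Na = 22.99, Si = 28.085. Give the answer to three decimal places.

2.999 Si apfu

Na2O (M=61.979): mol = 0.19023; Na = 0.38046, O = 0.19023.
Al2O3 (M=101.961): mol = 0.19086; Al = 0.38172, O = 0.57258.
SiO2 (M=60.083): mol = 1.14209; Si = 1.14209, O = 2.28418.
ΣO = 3.04699; factor = 8/ΣO = 2.62554.
Si apfu = 1.14209 × 2.62554 = 2.999.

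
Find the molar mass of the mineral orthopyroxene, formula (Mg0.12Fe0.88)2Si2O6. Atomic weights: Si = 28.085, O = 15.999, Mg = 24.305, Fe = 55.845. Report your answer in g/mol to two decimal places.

M = 0.24×24.305 + 1.76×55.845 + 2×28.085 + 6×15.999

256.28 g/mol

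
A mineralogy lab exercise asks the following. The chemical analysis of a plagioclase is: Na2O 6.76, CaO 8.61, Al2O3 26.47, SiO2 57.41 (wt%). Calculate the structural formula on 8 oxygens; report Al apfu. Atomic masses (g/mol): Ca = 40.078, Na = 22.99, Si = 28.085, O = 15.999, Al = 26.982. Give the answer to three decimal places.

Na2O (M=61.979): mol = 0.10907; Na = 0.21814, O = 0.10907.
CaO (M=56.077): mol = 0.15354; Ca = 0.15354, O = 0.15354.
Al2O3 (M=101.961): mol = 0.25961; Al = 0.51922, O = 0.77883.
SiO2 (M=60.083): mol = 0.95551; Si = 0.95551, O = 1.91102.
ΣO = 2.95246; factor = 8/ΣO = 2.70960.
Al apfu = 0.51922 × 2.70960 = 1.407.

1.407 Al apfu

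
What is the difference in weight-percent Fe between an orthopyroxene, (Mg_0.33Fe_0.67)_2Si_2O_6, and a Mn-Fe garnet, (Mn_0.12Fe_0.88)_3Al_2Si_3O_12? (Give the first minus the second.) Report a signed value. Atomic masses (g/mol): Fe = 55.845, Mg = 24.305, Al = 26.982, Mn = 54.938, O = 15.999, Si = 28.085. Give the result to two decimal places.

First mineral: 74.832 g Fe in 243.038 g formula = 30.79 wt% Fe.
Second mineral: 147.431 g Fe in 497.415 g formula = 29.64 wt% Fe.
30.79% − 29.64% gives a difference of 1.15 percentage points.

1.15 percentage points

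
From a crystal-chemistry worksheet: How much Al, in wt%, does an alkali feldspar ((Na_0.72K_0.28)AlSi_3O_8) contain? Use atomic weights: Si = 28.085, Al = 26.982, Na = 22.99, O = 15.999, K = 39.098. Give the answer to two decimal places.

Formula mass = 0.72×22.99 + 0.28×39.098 + 1×26.982 + 3×28.085 + 8×15.999 = 266.729 g/mol, of which 26.982 g is Al.
So Al makes up 26.982/266.729 = 0.1012 of the mass, i.e. 10.12%.

10.12 wt%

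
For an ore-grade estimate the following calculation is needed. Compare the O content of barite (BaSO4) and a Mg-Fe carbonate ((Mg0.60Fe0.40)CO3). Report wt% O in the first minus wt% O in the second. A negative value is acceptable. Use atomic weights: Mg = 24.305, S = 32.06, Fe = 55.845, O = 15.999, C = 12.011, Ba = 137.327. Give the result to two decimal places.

O in BaSO4: molar mass 233.383 g/mol; 4×15.999 = 63.996 g → 27.42 wt%.
O in (Mg0.60Fe0.40)CO3: molar mass 96.929 g/mol; 3×15.999 = 47.997 g → 49.52 wt%.
Difference = 27.42 − 49.52 = -22.10 percentage points.

-22.10 percentage points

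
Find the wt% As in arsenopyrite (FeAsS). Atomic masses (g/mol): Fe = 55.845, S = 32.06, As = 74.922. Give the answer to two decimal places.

46.01 mass %

M(FeAsS) = 162.827 g/mol.
As contributes 1 × 74.922 = 74.922 g per mole.
74.922/162.827 = 0.4601 → 46.01%.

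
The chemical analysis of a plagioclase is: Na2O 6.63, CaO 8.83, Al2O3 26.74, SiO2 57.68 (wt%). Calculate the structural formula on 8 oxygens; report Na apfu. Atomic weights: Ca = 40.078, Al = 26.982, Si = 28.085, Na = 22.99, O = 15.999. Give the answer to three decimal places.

6.63 wt% Na2O ÷ 61.979 g/mol = 0.10697 mol, giving 0.21394 Na and 0.10697 O.
8.83 wt% CaO ÷ 56.077 g/mol = 0.15746 mol, giving 0.15746 Ca and 0.15746 O.
26.74 wt% Al2O3 ÷ 101.961 g/mol = 0.26226 mol, giving 0.52452 Al and 0.78678 O.
57.68 wt% SiO2 ÷ 60.083 g/mol = 0.96001 mol, giving 0.96001 Si and 1.92002 O.
Oxygen sums to 2.97123; scaling by 8/2.97123 = 2.69249 puts the formula on 8 O.
Na: 0.21394 × 2.69249 = 0.576 atoms per formula unit.

0.576 Na apfu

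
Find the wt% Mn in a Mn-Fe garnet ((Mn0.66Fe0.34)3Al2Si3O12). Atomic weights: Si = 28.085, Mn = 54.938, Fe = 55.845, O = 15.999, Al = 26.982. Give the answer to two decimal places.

21.93 mass %

Molar mass of (Mn0.66Fe0.34)3Al2Si3O12: 1.98×54.938 + 1.02×55.845 + 2×26.982 + 3×28.085 + 12×15.999 = 495.946 g/mol.
Mass of Mn per formula unit: 1.98 × 54.938 = 108.777 g.
Weight fraction Mn = 108.777 / 495.946 = 0.2193.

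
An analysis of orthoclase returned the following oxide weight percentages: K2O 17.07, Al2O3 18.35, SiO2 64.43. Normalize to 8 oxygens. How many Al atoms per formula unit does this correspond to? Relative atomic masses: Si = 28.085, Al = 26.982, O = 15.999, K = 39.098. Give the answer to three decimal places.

K2O (M=94.195): mol = 0.18122; K = 0.36244, O = 0.18122.
Al2O3 (M=101.961): mol = 0.17997; Al = 0.35994, O = 0.53991.
SiO2 (M=60.083): mol = 1.07235; Si = 1.07235, O = 2.14470.
ΣO = 2.86583; factor = 8/ΣO = 2.79151.
Al apfu = 0.35994 × 2.79151 = 1.005.

1.005 Al apfu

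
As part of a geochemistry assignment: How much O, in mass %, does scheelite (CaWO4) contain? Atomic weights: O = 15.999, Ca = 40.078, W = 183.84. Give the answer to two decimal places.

Molar mass of CaWO4: 1*40.078 + 1*183.84 + 4*15.999 = 287.914 g/mol.
Mass of O per formula unit: 4 × 15.999 = 63.996 g.
Weight fraction O = 63.996 / 287.914 = 0.2223.

22.23 mass %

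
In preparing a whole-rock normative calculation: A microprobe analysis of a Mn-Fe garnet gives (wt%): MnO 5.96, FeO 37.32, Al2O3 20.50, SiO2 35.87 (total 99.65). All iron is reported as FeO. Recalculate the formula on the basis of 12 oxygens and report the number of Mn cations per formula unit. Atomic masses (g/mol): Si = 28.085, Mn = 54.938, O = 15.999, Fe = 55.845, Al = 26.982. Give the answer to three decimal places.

0.420 Mn apfu

5.96 wt% MnO ÷ 70.937 g/mol = 0.08402 mol, giving 0.08402 Mn and 0.08402 O.
37.32 wt% FeO ÷ 71.844 g/mol = 0.51946 mol, giving 0.51946 Fe and 0.51946 O.
20.50 wt% Al2O3 ÷ 101.961 g/mol = 0.20106 mol, giving 0.40212 Al and 0.60318 O.
35.87 wt% SiO2 ÷ 60.083 g/mol = 0.59701 mol, giving 0.59701 Si and 1.19402 O.
Oxygen sums to 2.40068; scaling by 12/2.40068 = 4.99858 puts the formula on 12 O.
Mn: 0.08402 × 4.99858 = 0.420 atoms per formula unit.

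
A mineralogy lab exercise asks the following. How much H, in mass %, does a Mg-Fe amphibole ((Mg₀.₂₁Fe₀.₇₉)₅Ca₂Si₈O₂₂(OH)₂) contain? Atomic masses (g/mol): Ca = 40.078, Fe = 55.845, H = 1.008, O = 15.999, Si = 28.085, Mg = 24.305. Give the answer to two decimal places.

Formula mass = 1.05*24.305 + 3.95*55.845 + 2*40.078 + 8*28.085 + 24*15.999 + 2*1.008 = 936.936 g/mol, of which 2.016 g is H.
So H makes up 2.016/936.936 = 0.0022 of the mass, i.e. 0.22%.

0.22 mass %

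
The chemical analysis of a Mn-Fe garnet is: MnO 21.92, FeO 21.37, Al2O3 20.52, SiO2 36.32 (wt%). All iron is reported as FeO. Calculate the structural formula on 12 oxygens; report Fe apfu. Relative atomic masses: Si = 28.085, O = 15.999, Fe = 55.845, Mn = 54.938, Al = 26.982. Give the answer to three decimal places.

MnO: 21.92/70.937 = 0.30901 mol → 0.30901 mol Mn, 0.30901 mol O.
FeO: 21.37/71.844 = 0.29745 mol → 0.29745 mol Fe, 0.29745 mol O.
Al2O3: 20.52/101.961 = 0.20125 mol → 0.40250 mol Al, 0.60375 mol O.
SiO2: 36.32/60.083 = 0.60450 mol → 0.60450 mol Si, 1.20900 mol O.
Total oxygen = 2.41921 mol. Normalization factor = 12/2.41921 = 4.96030.
Fe per 12 O = 0.29745 × 4.96030 = 1.475.

1.475 Fe apfu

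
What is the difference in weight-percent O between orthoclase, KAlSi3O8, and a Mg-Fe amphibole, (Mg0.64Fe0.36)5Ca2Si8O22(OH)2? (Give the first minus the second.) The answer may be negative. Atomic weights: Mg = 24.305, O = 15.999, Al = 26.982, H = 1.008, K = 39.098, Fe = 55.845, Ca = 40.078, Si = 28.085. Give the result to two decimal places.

M(KAlSi3O8) = 278.327 g/mol, so wt% O = 127.992/278.327 × 100 = 45.99%.
M((Mg0.64Fe0.36)5Ca2Si8O22(OH)2) = 869.125 g/mol, so wt% O = 383.976/869.125 × 100 = 44.18%.
45.99 − 44.18 = 1.81 pp.

1.81 percentage points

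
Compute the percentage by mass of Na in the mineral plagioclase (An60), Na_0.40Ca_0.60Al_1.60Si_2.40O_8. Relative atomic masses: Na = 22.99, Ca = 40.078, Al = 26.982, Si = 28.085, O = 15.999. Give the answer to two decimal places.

M(Na_0.40Ca_0.60Al_1.60Si_2.40O_8) = 271.810 g/mol.
Na contributes 0.40 × 22.99 = 9.196 g per mole.
9.196/271.810 = 0.0338 → 3.38%.

3.38 mass %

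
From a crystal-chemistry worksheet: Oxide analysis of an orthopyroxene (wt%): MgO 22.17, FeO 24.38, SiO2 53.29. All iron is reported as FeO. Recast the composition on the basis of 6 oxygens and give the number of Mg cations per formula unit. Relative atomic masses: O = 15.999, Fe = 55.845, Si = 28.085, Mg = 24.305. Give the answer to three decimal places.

MgO (M=40.304): mol = 0.55007; Mg = 0.55007, O = 0.55007.
FeO (M=71.844): mol = 0.33935; Fe = 0.33935, O = 0.33935.
SiO2 (M=60.083): mol = 0.88694; Si = 0.88694, O = 1.77388.
ΣO = 2.66330; factor = 6/ΣO = 2.25284.
Mg apfu = 0.55007 × 2.25284 = 1.239.

1.239 Mg apfu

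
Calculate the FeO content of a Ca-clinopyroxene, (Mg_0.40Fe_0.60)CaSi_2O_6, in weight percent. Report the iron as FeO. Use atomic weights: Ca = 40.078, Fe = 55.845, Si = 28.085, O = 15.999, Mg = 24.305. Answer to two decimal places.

18.31 wt%

Molar mass of (Mg_0.40Fe_0.60)CaSi_2O_6 = 0.40·24.305 + 0.60·55.845 + 1·40.078 + 2·28.085 + 6·15.999 = 235.471 g/mol.
Each formula unit contains 0.60 Fe, equivalent to 0.60/1 = 0.6000 mol FeO.
M(FeO) = 1×55.845 + 1×15.999 = 71.844 g/mol.
Mass of FeO per formula unit = 0.6000 × 71.844 = 43.106 g.
FeO wt% = 43.106 / 235.471 × 100 = 18.31%.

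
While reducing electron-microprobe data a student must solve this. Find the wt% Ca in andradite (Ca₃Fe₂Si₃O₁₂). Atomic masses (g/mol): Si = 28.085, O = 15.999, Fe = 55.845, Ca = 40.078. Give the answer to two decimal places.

23.66 wt%

Molar mass of Ca₃Fe₂Si₃O₁₂: 3·40.078 + 2·55.845 + 3·28.085 + 12·15.999 = 508.167 g/mol.
Mass of Ca per formula unit: 3 × 40.078 = 120.234 g.
Weight fraction Ca = 120.234 / 508.167 = 0.2366.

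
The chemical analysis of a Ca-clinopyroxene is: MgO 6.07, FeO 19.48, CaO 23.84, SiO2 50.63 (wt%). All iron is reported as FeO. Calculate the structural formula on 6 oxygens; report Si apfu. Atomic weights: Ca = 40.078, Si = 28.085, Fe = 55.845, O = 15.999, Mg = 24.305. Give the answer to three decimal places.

6.07 wt% MgO ÷ 40.304 g/mol = 0.15061 mol, giving 0.15061 Mg and 0.15061 O.
19.48 wt% FeO ÷ 71.844 g/mol = 0.27114 mol, giving 0.27114 Fe and 0.27114 O.
23.84 wt% CaO ÷ 56.077 g/mol = 0.42513 mol, giving 0.42513 Ca and 0.42513 O.
50.63 wt% SiO2 ÷ 60.083 g/mol = 0.84267 mol, giving 0.84267 Si and 1.68534 O.
Oxygen sums to 2.53222; scaling by 6/2.53222 = 2.36946 puts the formula on 6 O.
Si: 0.84267 × 2.36946 = 1.997 atoms per formula unit.

1.997 Si apfu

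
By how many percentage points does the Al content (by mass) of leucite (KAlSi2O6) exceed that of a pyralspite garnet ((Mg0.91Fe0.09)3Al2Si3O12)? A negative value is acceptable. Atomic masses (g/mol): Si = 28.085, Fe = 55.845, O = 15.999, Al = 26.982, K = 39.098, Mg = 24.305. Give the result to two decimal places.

-0.75 percentage points

First mineral: 26.982 g Al in 218.244 g formula = 12.36 wt% Al.
Second mineral: 53.964 g Al in 411.638 g formula = 13.11 wt% Al.
12.36% − 13.11% gives a difference of -0.75 percentage points.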